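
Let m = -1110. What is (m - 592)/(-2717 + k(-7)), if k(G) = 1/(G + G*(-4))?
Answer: 17871/28528 ≈ 0.62644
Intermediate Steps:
k(G) = -1/(3*G) (k(G) = 1/(G - 4*G) = 1/(-3*G) = -1/(3*G))
(m - 592)/(-2717 + k(-7)) = (-1110 - 592)/(-2717 - 1/3/(-7)) = -1702/(-2717 - 1/3*(-1/7)) = -1702/(-2717 + 1/21) = -1702/(-57056/21) = -1702*(-21/57056) = 17871/28528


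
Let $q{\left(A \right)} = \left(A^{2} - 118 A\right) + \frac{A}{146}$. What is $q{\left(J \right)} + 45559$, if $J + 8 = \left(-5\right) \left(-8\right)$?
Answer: $\frac{3124927}{73} \approx 42807.0$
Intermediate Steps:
$J = 32$ ($J = -8 - -40 = -8 + 40 = 32$)
$q{\left(A \right)} = A^{2} - \frac{17227 A}{146}$ ($q{\left(A \right)} = \left(A^{2} - 118 A\right) + A \frac{1}{146} = \left(A^{2} - 118 A\right) + \frac{A}{146} = A^{2} - \frac{17227 A}{146}$)
$q{\left(J \right)} + 45559 = \frac{1}{146} \cdot 32 \left(-17227 + 146 \cdot 32\right) + 45559 = \frac{1}{146} \cdot 32 \left(-17227 + 4672\right) + 45559 = \frac{1}{146} \cdot 32 \left(-12555\right) + 45559 = - \frac{200880}{73} + 45559 = \frac{3124927}{73}$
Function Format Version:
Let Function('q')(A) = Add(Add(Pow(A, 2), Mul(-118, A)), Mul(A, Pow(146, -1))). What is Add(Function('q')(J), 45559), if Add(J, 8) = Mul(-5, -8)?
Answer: Rational(3124927, 73) ≈ 42807.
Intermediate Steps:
J = 32 (J = Add(-8, Mul(-5, -8)) = Add(-8, 40) = 32)
Function('q')(A) = Add(Pow(A, 2), Mul(Rational(-17227, 146), A)) (Function('q')(A) = Add(Add(Pow(A, 2), Mul(-118, A)), Mul(A, Rational(1, 146))) = Add(Add(Pow(A, 2), Mul(-118, A)), Mul(Rational(1, 146), A)) = Add(Pow(A, 2), Mul(Rational(-17227, 146), A)))
Add(Function('q')(J), 45559) = Add(Mul(Rational(1, 146), 32, Add(-17227, Mul(146, 32))), 45559) = Add(Mul(Rational(1, 146), 32, Add(-17227, 4672)), 45559) = Add(Mul(Rational(1, 146), 32, -12555), 45559) = Add(Rational(-200880, 73), 45559) = Rational(3124927, 73)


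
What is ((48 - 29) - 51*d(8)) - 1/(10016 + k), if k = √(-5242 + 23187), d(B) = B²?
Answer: -325481009211/100302311 + √17945/100302311 ≈ -3245.0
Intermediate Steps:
k = √17945 ≈ 133.96
((48 - 29) - 51*d(8)) - 1/(10016 + k) = ((48 - 29) - 51*8²) - 1/(10016 + √17945) = (19 - 51*64) - 1/(10016 + √17945) = (19 - 3264) - 1/(10016 + √17945) = -3245 - 1/(10016 + √17945)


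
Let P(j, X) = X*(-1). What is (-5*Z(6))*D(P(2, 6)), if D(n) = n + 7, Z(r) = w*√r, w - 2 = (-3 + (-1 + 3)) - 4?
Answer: 15*√6 ≈ 36.742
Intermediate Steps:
P(j, X) = -X
w = -3 (w = 2 + ((-3 + (-1 + 3)) - 4) = 2 + ((-3 + 2) - 4) = 2 + (-1 - 4) = 2 - 5 = -3)
Z(r) = -3*√r
D(n) = 7 + n
(-5*Z(6))*D(P(2, 6)) = (-(-15)*√6)*(7 - 1*6) = (15*√6)*(7 - 6) = (15*√6)*1 = 15*√6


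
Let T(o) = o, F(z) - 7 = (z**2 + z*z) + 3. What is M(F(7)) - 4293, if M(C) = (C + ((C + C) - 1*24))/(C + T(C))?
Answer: -77249/18 ≈ -4291.6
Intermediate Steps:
F(z) = 10 + 2*z**2 (F(z) = 7 + ((z**2 + z*z) + 3) = 7 + ((z**2 + z**2) + 3) = 7 + (2*z**2 + 3) = 7 + (3 + 2*z**2) = 10 + 2*z**2)
M(C) = (-24 + 3*C)/(2*C) (M(C) = (C + ((C + C) - 1*24))/(C + C) = (C + (2*C - 24))/((2*C)) = (C + (-24 + 2*C))*(1/(2*C)) = (-24 + 3*C)*(1/(2*C)) = (-24 + 3*C)/(2*C))
M(F(7)) - 4293 = (3/2 - 12/(10 + 2*7**2)) - 4293 = (3/2 - 12/(10 + 2*49)) - 4293 = (3/2 - 12/(10 + 98)) - 4293 = (3/2 - 12/108) - 4293 = (3/2 - 12*1/108) - 4293 = (3/2 - 1/9) - 4293 = 25/18 - 4293 = -77249/18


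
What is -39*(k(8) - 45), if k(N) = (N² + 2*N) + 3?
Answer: -1482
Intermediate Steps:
k(N) = 3 + N² + 2*N
-39*(k(8) - 45) = -39*((3 + 8² + 2*8) - 45) = -39*((3 + 64 + 16) - 45) = -39*(83 - 45) = -39*38 = -1482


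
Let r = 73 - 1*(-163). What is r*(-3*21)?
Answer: -14868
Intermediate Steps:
r = 236 (r = 73 + 163 = 236)
r*(-3*21) = 236*(-3*21) = 236*(-63) = -14868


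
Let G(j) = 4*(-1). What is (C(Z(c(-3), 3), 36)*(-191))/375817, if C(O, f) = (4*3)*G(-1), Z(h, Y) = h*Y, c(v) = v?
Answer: 9168/375817 ≈ 0.024395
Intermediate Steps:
G(j) = -4
Z(h, Y) = Y*h
C(O, f) = -48 (C(O, f) = (4*3)*(-4) = 12*(-4) = -48)
(C(Z(c(-3), 3), 36)*(-191))/375817 = -48*(-191)/375817 = 9168*(1/375817) = 9168/375817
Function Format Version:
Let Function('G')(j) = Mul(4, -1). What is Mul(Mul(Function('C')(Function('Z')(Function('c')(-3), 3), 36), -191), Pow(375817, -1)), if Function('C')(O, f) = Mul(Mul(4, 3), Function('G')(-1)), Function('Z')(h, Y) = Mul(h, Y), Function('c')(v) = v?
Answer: Rational(9168, 375817) ≈ 0.024395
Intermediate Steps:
Function('G')(j) = -4
Function('Z')(h, Y) = Mul(Y, h)
Function('C')(O, f) = -48 (Function('C')(O, f) = Mul(Mul(4, 3), -4) = Mul(12, -4) = -48)
Mul(Mul(Function('C')(Function('Z')(Function('c')(-3), 3), 36), -191), Pow(375817, -1)) = Mul(Mul(-48, -191), Pow(375817, -1)) = Mul(9168, Rational(1, 375817)) = Rational(9168, 375817)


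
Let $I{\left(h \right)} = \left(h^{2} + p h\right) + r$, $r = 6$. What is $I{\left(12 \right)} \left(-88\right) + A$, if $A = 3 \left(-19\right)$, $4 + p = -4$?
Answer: $-4809$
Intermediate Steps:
$p = -8$ ($p = -4 - 4 = -8$)
$A = -57$
$I{\left(h \right)} = 6 + h^{2} - 8 h$ ($I{\left(h \right)} = \left(h^{2} - 8 h\right) + 6 = 6 + h^{2} - 8 h$)
$I{\left(12 \right)} \left(-88\right) + A = \left(6 + 12^{2} - 96\right) \left(-88\right) - 57 = \left(6 + 144 - 96\right) \left(-88\right) - 57 = 54 \left(-88\right) - 57 = -4752 - 57 = -4809$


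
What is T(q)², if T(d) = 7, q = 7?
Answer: 49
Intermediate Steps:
T(q)² = 7² = 49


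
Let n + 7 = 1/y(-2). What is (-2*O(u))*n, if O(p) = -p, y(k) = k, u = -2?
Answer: 30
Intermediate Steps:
n = -15/2 (n = -7 + 1/(-2) = -7 - ½ = -15/2 ≈ -7.5000)
(-2*O(u))*n = -(-2)*(-2)*(-15/2) = -2*2*(-15/2) = -4*(-15/2) = 30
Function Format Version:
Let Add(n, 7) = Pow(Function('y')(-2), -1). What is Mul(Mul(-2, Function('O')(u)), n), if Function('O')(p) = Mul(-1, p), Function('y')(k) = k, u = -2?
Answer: 30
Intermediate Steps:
n = Rational(-15, 2) (n = Add(-7, Pow(-2, -1)) = Add(-7, Rational(-1, 2)) = Rational(-15, 2) ≈ -7.5000)
Mul(Mul(-2, Function('O')(u)), n) = Mul(Mul(-2, Mul(-1, -2)), Rational(-15, 2)) = Mul(Mul(-2, 2), Rational(-15, 2)) = Mul(-4, Rational(-15, 2)) = 30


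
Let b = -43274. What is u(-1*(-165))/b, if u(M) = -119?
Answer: 17/6182 ≈ 0.0027499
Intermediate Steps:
u(-1*(-165))/b = -119/(-43274) = -119*(-1/43274) = 17/6182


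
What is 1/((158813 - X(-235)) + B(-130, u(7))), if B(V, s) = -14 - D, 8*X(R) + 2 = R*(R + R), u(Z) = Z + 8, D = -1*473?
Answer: 1/145466 ≈ 6.8745e-6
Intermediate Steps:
D = -473
u(Z) = 8 + Z
X(R) = -1/4 + R**2/4 (X(R) = -1/4 + (R*(R + R))/8 = -1/4 + (R*(2*R))/8 = -1/4 + (2*R**2)/8 = -1/4 + R**2/4)
B(V, s) = 459 (B(V, s) = -14 - 1*(-473) = -14 + 473 = 459)
1/((158813 - X(-235)) + B(-130, u(7))) = 1/((158813 - (-1/4 + (1/4)*(-235)**2)) + 459) = 1/((158813 - (-1/4 + (1/4)*55225)) + 459) = 1/((158813 - (-1/4 + 55225/4)) + 459) = 1/((158813 - 1*13806) + 459) = 1/((158813 - 13806) + 459) = 1/(145007 + 459) = 1/145466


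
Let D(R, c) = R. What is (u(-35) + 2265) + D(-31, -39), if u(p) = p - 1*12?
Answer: 2187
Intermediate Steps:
u(p) = -12 + p (u(p) = p - 12 = -12 + p)
(u(-35) + 2265) + D(-31, -39) = ((-12 - 35) + 2265) - 31 = (-47 + 2265) - 31 = 2218 - 31 = 2187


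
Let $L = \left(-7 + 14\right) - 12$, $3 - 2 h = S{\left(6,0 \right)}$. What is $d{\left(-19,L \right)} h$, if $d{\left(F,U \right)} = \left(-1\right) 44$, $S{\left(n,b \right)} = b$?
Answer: $-66$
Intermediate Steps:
$h = \frac{3}{2}$ ($h = \frac{3}{2} - 0 = \frac{3}{2} + 0 = \frac{3}{2} \approx 1.5$)
$L = -5$ ($L = 7 - 12 = -5$)
$d{\left(F,U \right)} = -44$
$d{\left(-19,L \right)} h = \left(-44\right) \frac{3}{2} = -66$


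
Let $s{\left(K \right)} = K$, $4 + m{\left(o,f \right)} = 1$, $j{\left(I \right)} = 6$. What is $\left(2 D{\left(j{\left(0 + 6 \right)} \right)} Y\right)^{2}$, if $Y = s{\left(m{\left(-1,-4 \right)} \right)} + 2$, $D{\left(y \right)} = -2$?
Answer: $16$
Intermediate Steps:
$m{\left(o,f \right)} = -3$ ($m{\left(o,f \right)} = -4 + 1 = -3$)
$Y = -1$ ($Y = -3 + 2 = -1$)
$\left(2 D{\left(j{\left(0 + 6 \right)} \right)} Y\right)^{2} = \left(2 \left(-2\right) \left(-1\right)\right)^{2} = \left(\left(-4\right) \left(-1\right)\right)^{2} = 4^{2} = 16$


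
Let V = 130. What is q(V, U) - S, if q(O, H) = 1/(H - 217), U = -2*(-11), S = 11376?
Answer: -2218321/195 ≈ -11376.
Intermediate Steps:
U = 22
q(O, H) = 1/(-217 + H)
q(V, U) - S = 1/(-217 + 22) - 1*11376 = 1/(-195) - 11376 = -1/195 - 11376 = -2218321/195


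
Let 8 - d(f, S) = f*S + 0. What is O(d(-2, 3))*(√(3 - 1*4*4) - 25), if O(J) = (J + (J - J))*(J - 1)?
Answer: -4550 + 182*I*√13 ≈ -4550.0 + 656.21*I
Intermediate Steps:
d(f, S) = 8 - S*f (d(f, S) = 8 - (f*S + 0) = 8 - (S*f + 0) = 8 - S*f)
O(J) = J*(-1 + J) (O(J) = (J + 0)*(-1 + J) = J*(-1 + J))
O(d(-2, 3))*(√(3 - 1*4*4) - 25) = ((8 - 1*3*(-2))*(-1 + (8 - 1*3*(-2))))*(√(3 - 1*4*4) - 25) = ((8 + 6)*(-1 + (8 + 6)))*(√(3 - 4*4) - 25) = (14*(-1 + 14))*(√(3 - 16) - 25) = (14*13)*(√(-13) - 25) = 182*(I*√13 - 25) = 182*(-25 + I*√13) = -4550 + 182*I*√13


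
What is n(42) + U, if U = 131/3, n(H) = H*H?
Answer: 5423/3 ≈ 1807.7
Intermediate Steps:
n(H) = H**2
U = 131/3 (U = 131*(1/3) = 131/3 ≈ 43.667)
n(42) + U = 42**2 + 131/3 = 1764 + 131/3 = 5423/3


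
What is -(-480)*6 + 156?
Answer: 3036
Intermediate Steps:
-(-480)*6 + 156 = -40*(-72) + 156 = 2880 + 156 = 3036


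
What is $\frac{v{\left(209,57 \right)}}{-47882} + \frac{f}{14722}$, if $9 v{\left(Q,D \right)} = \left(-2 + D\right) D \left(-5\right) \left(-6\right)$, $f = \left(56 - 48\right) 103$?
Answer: $- \frac{28597533}{176229701} \approx -0.16227$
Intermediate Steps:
$f = 824$ ($f = 8 \cdot 103 = 824$)
$v{\left(Q,D \right)} = \frac{10 D \left(-2 + D\right)}{3}$ ($v{\left(Q,D \right)} = \frac{\left(-2 + D\right) D \left(-5\right) \left(-6\right)}{9} = \frac{D \left(-2 + D\right) \left(-5\right) \left(-6\right)}{9} = \frac{- 5 D \left(-2 + D\right) \left(-6\right)}{9} = \frac{30 D \left(-2 + D\right)}{9} = \frac{10 D \left(-2 + D\right)}{3}$)
$\frac{v{\left(209,57 \right)}}{-47882} + \frac{f}{14722} = \frac{\frac{10}{3} \cdot 57 \left(-2 + 57\right)}{-47882} + \frac{824}{14722} = \frac{10}{3} \cdot 57 \cdot 55 \left(- \frac{1}{47882}\right) + 824 \cdot \frac{1}{14722} = 10450 \left(- \frac{1}{47882}\right) + \frac{412}{7361} = - \frac{5225}{23941} + \frac{412}{7361} = - \frac{28597533}{176229701}$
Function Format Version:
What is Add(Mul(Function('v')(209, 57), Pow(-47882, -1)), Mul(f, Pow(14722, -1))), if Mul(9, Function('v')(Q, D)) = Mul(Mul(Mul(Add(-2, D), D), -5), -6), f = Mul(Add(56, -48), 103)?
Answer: Rational(-28597533, 176229701) ≈ -0.16227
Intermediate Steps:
f = 824 (f = Mul(8, 103) = 824)
Function('v')(Q, D) = Mul(Rational(10, 3), D, Add(-2, D)) (Function('v')(Q, D) = Mul(Rational(1, 9), Mul(Mul(Mul(Add(-2, D), D), -5), -6)) = Mul(Rational(1, 9), Mul(Mul(Mul(D, Add(-2, D)), -5), -6)) = Mul(Rational(1, 9), Mul(Mul(-5, D, Add(-2, D)), -6)) = Mul(Rational(1, 9), Mul(30, D, Add(-2, D))) = Mul(Rational(10, 3), D, Add(-2, D)))
Add(Mul(Function('v')(209, 57), Pow(-47882, -1)), Mul(f, Pow(14722, -1))) = Add(Mul(Mul(Rational(10, 3), 57, Add(-2, 57)), Pow(-47882, -1)), Mul(824, Pow(14722, -1))) = Add(Mul(Mul(Rational(10, 3), 57, 55), Rational(-1, 47882)), Mul(824, Rational(1, 14722))) = Add(Mul(10450, Rational(-1, 47882)), Rational(412, 7361)) = Add(Rational(-5225, 23941), Rational(412, 7361)) = Rational(-28597533, 176229701)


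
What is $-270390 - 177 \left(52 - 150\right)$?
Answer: $-253044$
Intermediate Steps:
$-270390 - 177 \left(52 - 150\right) = -270390 - -17346 = -270390 + 17346 = -253044$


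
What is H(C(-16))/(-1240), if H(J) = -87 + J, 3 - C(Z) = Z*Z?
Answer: 17/62 ≈ 0.27419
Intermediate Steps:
C(Z) = 3 - Z**2 (C(Z) = 3 - Z*Z = 3 - Z**2)
H(C(-16))/(-1240) = (-87 + (3 - 1*(-16)**2))/(-1240) = (-87 + (3 - 1*256))*(-1/1240) = (-87 + (3 - 256))*(-1/1240) = (-87 - 253)*(-1/1240) = -340*(-1/1240) = 17/62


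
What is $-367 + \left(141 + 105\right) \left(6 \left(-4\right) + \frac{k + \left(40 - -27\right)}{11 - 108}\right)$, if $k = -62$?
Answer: $- \frac{609517}{97} \approx -6283.7$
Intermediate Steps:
$-367 + \left(141 + 105\right) \left(6 \left(-4\right) + \frac{k + \left(40 - -27\right)}{11 - 108}\right) = -367 + \left(141 + 105\right) \left(6 \left(-4\right) + \frac{-62 + \left(40 - -27\right)}{11 - 108}\right) = -367 + 246 \left(-24 + \frac{-62 + \left(40 + 27\right)}{-97}\right) = -367 + 246 \left(-24 + \left(-62 + 67\right) \left(- \frac{1}{97}\right)\right) = -367 + 246 \left(-24 + 5 \left(- \frac{1}{97}\right)\right) = -367 + 246 \left(-24 - \frac{5}{97}\right) = -367 + 246 \left(- \frac{2333}{97}\right) = -367 - \frac{573918}{97} = - \frac{609517}{97}$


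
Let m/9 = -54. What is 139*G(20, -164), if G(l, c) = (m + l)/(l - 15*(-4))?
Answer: -32387/40 ≈ -809.67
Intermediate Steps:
m = -486 (m = 9*(-54) = -486)
G(l, c) = (-486 + l)/(60 + l) (G(l, c) = (-486 + l)/(l - 15*(-4)) = (-486 + l)/(l + 60) = (-486 + l)/(60 + l))
139*G(20, -164) = 139*((-486 + 20)/(60 + 20)) = 139*(-466/80) = 139*((1/80)*(-466)) = 139*(-233/40) = -32387/40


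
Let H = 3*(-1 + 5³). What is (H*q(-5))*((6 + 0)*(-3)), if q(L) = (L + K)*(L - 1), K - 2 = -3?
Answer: -241056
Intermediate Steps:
K = -1 (K = 2 - 3 = -1)
H = 372 (H = 3*(-1 + 125) = 3*124 = 372)
q(L) = (-1 + L)² (q(L) = (L - 1)*(L - 1) = (-1 + L)*(-1 + L) = (-1 + L)²)
(H*q(-5))*((6 + 0)*(-3)) = (372*(1 + (-5)² - 2*(-5)))*((6 + 0)*(-3)) = (372*(1 + 25 + 10))*(6*(-3)) = (372*36)*(-18) = 13392*(-18) = -241056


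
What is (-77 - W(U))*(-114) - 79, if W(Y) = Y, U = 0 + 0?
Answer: 8699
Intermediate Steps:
U = 0
(-77 - W(U))*(-114) - 79 = (-77 - 1*0)*(-114) - 79 = (-77 + 0)*(-114) - 79 = -77*(-114) - 79 = 8778 - 79 = 8699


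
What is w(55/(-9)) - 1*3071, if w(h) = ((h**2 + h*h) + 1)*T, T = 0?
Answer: -3071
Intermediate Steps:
w(h) = 0 (w(h) = ((h**2 + h*h) + 1)*0 = ((h**2 + h**2) + 1)*0 = (2*h**2 + 1)*0 = (1 + 2*h**2)*0 = 0)
w(55/(-9)) - 1*3071 = 0 - 1*3071 = 0 - 3071 = -3071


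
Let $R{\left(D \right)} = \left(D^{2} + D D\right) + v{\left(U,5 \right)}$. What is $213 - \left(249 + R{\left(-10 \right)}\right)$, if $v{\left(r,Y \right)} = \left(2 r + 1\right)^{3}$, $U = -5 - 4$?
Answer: $4677$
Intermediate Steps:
$U = -9$
$v{\left(r,Y \right)} = \left(1 + 2 r\right)^{3}$
$R{\left(D \right)} = -4913 + 2 D^{2}$ ($R{\left(D \right)} = \left(D^{2} + D D\right) + \left(1 + 2 \left(-9\right)\right)^{3} = \left(D^{2} + D^{2}\right) + \left(1 - 18\right)^{3} = 2 D^{2} + \left(-17\right)^{3} = 2 D^{2} - 4913 = -4913 + 2 D^{2}$)
$213 - \left(249 + R{\left(-10 \right)}\right) = 213 - \left(249 - \left(4913 - 2 \left(-10\right)^{2}\right)\right) = 213 - \left(249 + \left(-4913 + 2 \cdot 100\right)\right) = 213 - \left(249 + \left(-4913 + 200\right)\right) = 213 - \left(249 - 4713\right) = 213 - -4464 = 213 + 4464 = 4677$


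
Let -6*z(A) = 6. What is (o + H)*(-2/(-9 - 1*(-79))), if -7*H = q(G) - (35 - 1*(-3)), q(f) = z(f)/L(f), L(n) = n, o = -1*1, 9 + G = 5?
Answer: -123/980 ≈ -0.12551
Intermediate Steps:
G = -4 (G = -9 + 5 = -4)
z(A) = -1 (z(A) = -⅙*6 = -1)
o = -1
q(f) = -1/f
H = 151/28 (H = -(-1/(-4) - (35 - 1*(-3)))/7 = -(-1*(-¼) - (35 + 3))/7 = -(¼ - 1*38)/7 = -(¼ - 38)/7 = -⅐*(-151/4) = 151/28 ≈ 5.3929)
(o + H)*(-2/(-9 - 1*(-79))) = (-1 + 151/28)*(-2/(-9 - 1*(-79))) = 123*(-2/(-9 + 79))/28 = 123*(-2/70)/28 = 123*(-2*1/70)/28 = (123/28)*(-1/35) = -123/980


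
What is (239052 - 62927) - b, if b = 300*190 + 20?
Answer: 119105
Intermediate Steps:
b = 57020 (b = 57000 + 20 = 57020)
(239052 - 62927) - b = (239052 - 62927) - 1*57020 = 176125 - 57020 = 119105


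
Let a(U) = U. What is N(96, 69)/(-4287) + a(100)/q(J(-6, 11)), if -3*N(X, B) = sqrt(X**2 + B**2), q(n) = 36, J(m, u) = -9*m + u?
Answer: 25/9 + sqrt(1553)/4287 ≈ 2.7870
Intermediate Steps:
J(m, u) = u - 9*m
N(X, B) = -sqrt(B**2 + X**2)/3 (N(X, B) = -sqrt(X**2 + B**2)/3 = -sqrt(B**2 + X**2)/3)
N(96, 69)/(-4287) + a(100)/q(J(-6, 11)) = -sqrt(69**2 + 96**2)/3/(-4287) + 100/36 = -sqrt(4761 + 9216)/3*(-1/4287) + 100*(1/36) = -sqrt(1553)*(-1/4287) + 25/9 = sqrt(1553)/4287 + 25/9 = 25/9 + sqrt(1553)/4287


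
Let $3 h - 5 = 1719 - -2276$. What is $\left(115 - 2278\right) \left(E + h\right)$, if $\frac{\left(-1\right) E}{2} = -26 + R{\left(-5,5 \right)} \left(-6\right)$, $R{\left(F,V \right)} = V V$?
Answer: $-3645376$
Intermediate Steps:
$R{\left(F,V \right)} = V^{2}$
$h = \frac{4000}{3}$ ($h = \frac{5}{3} + \frac{1719 - -2276}{3} = \frac{5}{3} + \frac{1719 + 2276}{3} = \frac{5}{3} + \frac{1}{3} \cdot 3995 = \frac{5}{3} + \frac{3995}{3} = \frac{4000}{3} \approx 1333.3$)
$E = 352$ ($E = - 2 \left(-26 + 5^{2} \left(-6\right)\right) = - 2 \left(-26 + 25 \left(-6\right)\right) = - 2 \left(-26 - 150\right) = \left(-2\right) \left(-176\right) = 352$)
$\left(115 - 2278\right) \left(E + h\right) = \left(115 - 2278\right) \left(352 + \frac{4000}{3}\right) = \left(-2163\right) \frac{5056}{3} = -3645376$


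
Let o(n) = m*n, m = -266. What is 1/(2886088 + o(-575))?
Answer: 1/3039038 ≈ 3.2905e-7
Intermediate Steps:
o(n) = -266*n
1/(2886088 + o(-575)) = 1/(2886088 - 266*(-575)) = 1/(2886088 + 152950) = 1/3039038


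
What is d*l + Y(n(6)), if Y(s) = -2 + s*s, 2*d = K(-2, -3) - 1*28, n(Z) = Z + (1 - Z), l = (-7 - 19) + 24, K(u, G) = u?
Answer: 29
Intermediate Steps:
l = -2 (l = -26 + 24 = -2)
n(Z) = 1
d = -15 (d = (-2 - 1*28)/2 = (-2 - 28)/2 = (½)*(-30) = -15)
Y(s) = -2 + s²
d*l + Y(n(6)) = -15*(-2) + (-2 + 1²) = 30 + (-2 + 1) = 30 - 1 = 29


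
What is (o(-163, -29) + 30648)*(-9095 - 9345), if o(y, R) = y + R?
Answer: -561608640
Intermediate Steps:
o(y, R) = R + y
(o(-163, -29) + 30648)*(-9095 - 9345) = ((-29 - 163) + 30648)*(-9095 - 9345) = (-192 + 30648)*(-18440) = 30456*(-18440) = -561608640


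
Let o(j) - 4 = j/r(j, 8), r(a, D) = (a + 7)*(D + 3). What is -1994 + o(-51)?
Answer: -963109/484 ≈ -1989.9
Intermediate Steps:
r(a, D) = (3 + D)*(7 + a) (r(a, D) = (7 + a)*(3 + D) = (3 + D)*(7 + a))
o(j) = 4 + j/(77 + 11*j) (o(j) = 4 + j/(21 + 3*j + 7*8 + 8*j) = 4 + j/(21 + 3*j + 56 + 8*j) = 4 + j/(77 + 11*j))
-1994 + o(-51) = -1994 + (308 + 45*(-51))/(11*(7 - 51)) = -1994 + (1/11)*(308 - 2295)/(-44) = -1994 + (1/11)*(-1/44)*(-1987) = -1994 + 1987/484 = -963109/484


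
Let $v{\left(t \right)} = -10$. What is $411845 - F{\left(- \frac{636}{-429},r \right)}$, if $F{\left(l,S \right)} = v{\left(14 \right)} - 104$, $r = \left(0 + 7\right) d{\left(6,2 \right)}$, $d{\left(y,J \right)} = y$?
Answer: $411959$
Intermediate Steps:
$r = 42$ ($r = \left(0 + 7\right) 6 = 7 \cdot 6 = 42$)
$F{\left(l,S \right)} = -114$ ($F{\left(l,S \right)} = -10 - 104 = -114$)
$411845 - F{\left(- \frac{636}{-429},r \right)} = 411845 - -114 = 411845 + 114 = 411959$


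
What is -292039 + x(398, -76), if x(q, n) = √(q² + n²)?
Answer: -292039 + 2*√41045 ≈ -2.9163e+5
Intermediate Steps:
x(q, n) = √(n² + q²)
-292039 + x(398, -76) = -292039 + √((-76)² + 398²) = -292039 + √(5776 + 158404) = -292039 + √164180 = -292039 + 2*√41045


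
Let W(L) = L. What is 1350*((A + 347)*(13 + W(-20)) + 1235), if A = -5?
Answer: -1564650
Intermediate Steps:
1350*((A + 347)*(13 + W(-20)) + 1235) = 1350*((-5 + 347)*(13 - 20) + 1235) = 1350*(342*(-7) + 1235) = 1350*(-2394 + 1235) = 1350*(-1159) = -1564650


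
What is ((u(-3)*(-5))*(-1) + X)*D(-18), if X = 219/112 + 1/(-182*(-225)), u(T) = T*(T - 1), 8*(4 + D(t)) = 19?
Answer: -20296583/201600 ≈ -100.68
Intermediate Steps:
D(t) = -13/8 (D(t) = -4 + (⅛)*19 = -4 + 19/8 = -13/8)
u(T) = T*(-1 + T)
X = 640583/327600 (X = 219*(1/112) - 1/182*(-1/225) = 219/112 + 1/40950 = 640583/327600 ≈ 1.9554)
((u(-3)*(-5))*(-1) + X)*D(-18) = ((-3*(-1 - 3)*(-5))*(-1) + 640583/327600)*(-13/8) = ((-3*(-4)*(-5))*(-1) + 640583/327600)*(-13/8) = ((12*(-5))*(-1) + 640583/327600)*(-13/8) = (-60*(-1) + 640583/327600)*(-13/8) = (60 + 640583/327600)*(-13/8) = (20296583/327600)*(-13/8) = -20296583/201600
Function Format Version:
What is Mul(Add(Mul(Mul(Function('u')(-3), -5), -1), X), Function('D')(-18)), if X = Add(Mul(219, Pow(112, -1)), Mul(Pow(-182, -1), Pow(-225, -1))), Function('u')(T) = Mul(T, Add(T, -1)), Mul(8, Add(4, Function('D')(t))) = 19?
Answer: Rational(-20296583, 201600) ≈ -100.68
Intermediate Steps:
Function('D')(t) = Rational(-13, 8) (Function('D')(t) = Add(-4, Mul(Rational(1, 8), 19)) = Add(-4, Rational(19, 8)) = Rational(-13, 8))
Function('u')(T) = Mul(T, Add(-1, T))
X = Rational(640583, 327600) (X = Add(Mul(219, Rational(1, 112)), Mul(Rational(-1, 182), Rational(-1, 225))) = Add(Rational(219, 112), Rational(1, 40950)) = Rational(640583, 327600) ≈ 1.9554)
Mul(Add(Mul(Mul(Function('u')(-3), -5), -1), X), Function('D')(-18)) = Mul(Add(Mul(Mul(Mul(-3, Add(-1, -3)), -5), -1), Rational(640583, 327600)), Rational(-13, 8)) = Mul(Add(Mul(Mul(Mul(-3, -4), -5), -1), Rational(640583, 327600)), Rational(-13, 8)) = Mul(Add(Mul(Mul(12, -5), -1), Rational(640583, 327600)), Rational(-13, 8)) = Mul(Add(Mul(-60, -1), Rational(640583, 327600)), Rational(-13, 8)) = Mul(Add(60, Rational(640583, 327600)), Rational(-13, 8)) = Mul(Rational(20296583, 327600), Rational(-13, 8)) = Rational(-20296583, 201600)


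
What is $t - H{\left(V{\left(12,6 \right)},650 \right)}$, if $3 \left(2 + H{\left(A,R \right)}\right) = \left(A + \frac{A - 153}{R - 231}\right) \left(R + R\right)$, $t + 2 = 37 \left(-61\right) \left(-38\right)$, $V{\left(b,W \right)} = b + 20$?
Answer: $\frac{30178254}{419} \approx 72025.0$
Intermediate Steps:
$V{\left(b,W \right)} = 20 + b$
$t = 85764$ ($t = -2 + 37 \left(-61\right) \left(-38\right) = -2 - -85766 = -2 + 85766 = 85764$)
$H{\left(A,R \right)} = -2 + \frac{2 R \left(A + \frac{-153 + A}{-231 + R}\right)}{3}$ ($H{\left(A,R \right)} = -2 + \frac{\left(A + \frac{A - 153}{R - 231}\right) \left(R + R\right)}{3} = -2 + \frac{\left(A + \frac{-153 + A}{-231 + R}\right) 2 R}{3} = -2 + \frac{2 R \left(A + \frac{-153 + A}{-231 + R}\right)}{3}$)
$t - H{\left(V{\left(12,6 \right)},650 \right)} = 85764 - \frac{2 \left(693 - 101400 + \left(20 + 12\right) 650^{2} - 230 \left(20 + 12\right) 650\right)}{3 \left(-231 + 650\right)} = 85764 - \frac{2 \left(693 - 101400 + 32 \cdot 422500 - 7360 \cdot 650\right)}{3 \cdot 419} = 85764 - \frac{2}{3} \cdot \frac{1}{419} \left(693 - 101400 + 13520000 - 4784000\right) = 85764 - \frac{2}{3} \cdot \frac{1}{419} \cdot 8635293 = 85764 - \frac{5756862}{419} = \frac{30178254}{419}$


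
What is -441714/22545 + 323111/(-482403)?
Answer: -24485410693/1208419515 ≈ -20.262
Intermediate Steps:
-441714/22545 + 323111/(-482403) = -441714*1/22545 + 323111*(-1/482403) = -147238/7515 - 323111/482403 = -24485410693/1208419515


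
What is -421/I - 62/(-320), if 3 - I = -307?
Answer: -1155/992 ≈ -1.1643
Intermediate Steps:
I = 310 (I = 3 - 1*(-307) = 3 + 307 = 310)
-421/I - 62/(-320) = -421/310 - 62/(-320) = -421*1/310 - 62*(-1/320) = -421/310 + 31/160 = -1155/992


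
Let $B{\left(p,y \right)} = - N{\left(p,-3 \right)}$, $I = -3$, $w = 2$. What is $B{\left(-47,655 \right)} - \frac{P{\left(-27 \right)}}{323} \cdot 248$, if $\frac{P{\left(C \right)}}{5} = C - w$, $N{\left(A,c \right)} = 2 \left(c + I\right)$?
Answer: $\frac{39836}{323} \approx 123.33$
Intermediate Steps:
$N{\left(A,c \right)} = -6 + 2 c$ ($N{\left(A,c \right)} = 2 \left(c - 3\right) = 2 \left(-3 + c\right) = -6 + 2 c$)
$P{\left(C \right)} = -10 + 5 C$ ($P{\left(C \right)} = 5 \left(C - 2\right) = 5 \left(-2 + C\right) = -10 + 5 C$)
$B{\left(p,y \right)} = 12$ ($B{\left(p,y \right)} = - (-6 + 2 \left(-3\right)) = - (-6 - 6) = \left(-1\right) \left(-12\right) = 12$)
$B{\left(-47,655 \right)} - \frac{P{\left(-27 \right)}}{323} \cdot 248 = 12 - \frac{-10 + 5 \left(-27\right)}{323} \cdot 248 = 12 - \left(-10 - 135\right) \frac{1}{323} \cdot 248 = 12 - \left(-145\right) \frac{1}{323} \cdot 248 = 12 - \left(- \frac{145}{323}\right) 248 = 12 - - \frac{35960}{323} = 12 + \frac{35960}{323} = \frac{39836}{323}$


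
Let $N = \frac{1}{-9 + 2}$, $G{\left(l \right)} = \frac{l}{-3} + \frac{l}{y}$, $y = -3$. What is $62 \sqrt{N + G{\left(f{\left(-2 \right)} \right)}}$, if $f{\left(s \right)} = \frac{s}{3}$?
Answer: $\frac{62 \sqrt{133}}{21} \approx 34.049$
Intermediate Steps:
$f{\left(s \right)} = \frac{s}{3}$ ($f{\left(s \right)} = s \frac{1}{3} = \frac{s}{3}$)
$G{\left(l \right)} = - \frac{2 l}{3}$ ($G{\left(l \right)} = \frac{l}{-3} + \frac{l}{-3} = l \left(- \frac{1}{3}\right) + l \left(- \frac{1}{3}\right) = - \frac{l}{3} - \frac{l}{3} = - \frac{2 l}{3}$)
$N = - \frac{1}{7}$ ($N = \frac{1}{-7} = - \frac{1}{7} \approx -0.14286$)
$62 \sqrt{N + G{\left(f{\left(-2 \right)} \right)}} = 62 \sqrt{- \frac{1}{7} - \frac{2 \cdot \frac{1}{3} \left(-2\right)}{3}} = 62 \sqrt{- \frac{1}{7} - - \frac{4}{9}} = 62 \sqrt{- \frac{1}{7} + \frac{4}{9}} = 62 \sqrt{\frac{19}{63}} = 62 \frac{\sqrt{133}}{21} = \frac{62 \sqrt{133}}{21}$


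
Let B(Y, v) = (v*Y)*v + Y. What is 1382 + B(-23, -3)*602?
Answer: -137078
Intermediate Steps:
B(Y, v) = Y + Y*v² (B(Y, v) = (Y*v)*v + Y = Y*v² + Y = Y + Y*v²)
1382 + B(-23, -3)*602 = 1382 - 23*(1 + (-3)²)*602 = 1382 - 23*(1 + 9)*602 = 1382 - 23*10*602 = 1382 - 230*602 = 1382 - 138460 = -137078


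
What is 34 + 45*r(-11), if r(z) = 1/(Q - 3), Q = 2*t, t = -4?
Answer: 329/11 ≈ 29.909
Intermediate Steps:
Q = -8 (Q = 2*(-4) = -8)
r(z) = -1/11 (r(z) = 1/(-8 - 3) = 1/(-11) = -1/11)
34 + 45*r(-11) = 34 + 45*(-1/11) = 34 - 45/11 = 329/11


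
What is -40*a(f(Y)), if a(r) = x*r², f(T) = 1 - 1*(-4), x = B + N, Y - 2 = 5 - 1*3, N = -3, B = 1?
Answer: 2000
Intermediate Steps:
Y = 4 (Y = 2 + (5 - 1*3) = 2 + (5 - 3) = 2 + 2 = 4)
x = -2 (x = 1 - 3 = -2)
f(T) = 5 (f(T) = 1 + 4 = 5)
a(r) = -2*r²
-40*a(f(Y)) = -(-80)*5² = -(-80)*25 = -40*(-50) = 2000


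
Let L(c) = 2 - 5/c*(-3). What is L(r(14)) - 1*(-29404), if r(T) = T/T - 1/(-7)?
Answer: 235353/8 ≈ 29419.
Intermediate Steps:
r(T) = 8/7 (r(T) = 1 - 1*(-⅐) = 1 + ⅐ = 8/7)
L(c) = 2 + 15/c
L(r(14)) - 1*(-29404) = (2 + 15/(8/7)) - 1*(-29404) = (2 + 15*(7/8)) + 29404 = (2 + 105/8) + 29404 = 121/8 + 29404 = 235353/8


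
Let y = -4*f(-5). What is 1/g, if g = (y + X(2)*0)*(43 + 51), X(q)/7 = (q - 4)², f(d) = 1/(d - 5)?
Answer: 5/188 ≈ 0.026596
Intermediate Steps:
f(d) = 1/(-5 + d)
y = ⅖ (y = -4/(-5 - 5) = -4/(-10) = -4*(-⅒) = ⅖ ≈ 0.40000)
X(q) = 7*(-4 + q)² (X(q) = 7*(q - 4)² = 7*(-4 + q)²)
g = 188/5 (g = (⅖ + (7*(-4 + 2)²)*0)*(43 + 51) = (⅖ + (7*(-2)²)*0)*94 = (⅖ + (7*4)*0)*94 = (⅖ + 28*0)*94 = (⅖ + 0)*94 = (⅖)*94 = 188/5 ≈ 37.600)
1/g = 1/(188/5) = 5/188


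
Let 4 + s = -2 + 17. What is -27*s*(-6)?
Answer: 1782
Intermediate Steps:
s = 11 (s = -4 + (-2 + 17) = -4 + 15 = 11)
-27*s*(-6) = -27*11*(-6) = -297*(-6) = 1782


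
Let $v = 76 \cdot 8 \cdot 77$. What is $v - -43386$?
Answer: $90202$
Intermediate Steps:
$v = 46816$ ($v = 608 \cdot 77 = 46816$)
$v - -43386 = 46816 - -43386 = 46816 + 43386 = 90202$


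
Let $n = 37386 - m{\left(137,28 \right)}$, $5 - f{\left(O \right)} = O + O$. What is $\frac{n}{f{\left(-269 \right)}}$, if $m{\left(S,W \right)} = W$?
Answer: $\frac{37358}{543} \approx 68.799$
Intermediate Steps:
$f{\left(O \right)} = 5 - 2 O$ ($f{\left(O \right)} = 5 - \left(O + O\right) = 5 - 2 O$)
$n = 37358$ ($n = 37386 - 28 = 37358$)
$\frac{n}{f{\left(-269 \right)}} = \frac{37358}{5 - -538} = \frac{37358}{5 + 538} = \frac{37358}{543}$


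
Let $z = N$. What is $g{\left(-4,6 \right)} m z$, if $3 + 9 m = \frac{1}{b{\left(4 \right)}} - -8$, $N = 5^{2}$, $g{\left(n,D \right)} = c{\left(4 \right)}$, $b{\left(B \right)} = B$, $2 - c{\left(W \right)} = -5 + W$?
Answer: $\frac{175}{4} \approx 43.75$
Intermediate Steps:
$c{\left(W \right)} = 7 - W$ ($c{\left(W \right)} = 2 - \left(-5 + W\right) = 7 - W$)
$g{\left(n,D \right)} = 3$ ($g{\left(n,D \right)} = 7 - 4 = 3$)
$N = 25$
$z = 25$
$m = \frac{7}{12}$ ($m = - \frac{1}{3} + \frac{\frac{1}{4} - -8}{9} = - \frac{1}{3} + \frac{\frac{1}{4} + 8}{9} = - \frac{1}{3} + \frac{1}{9} \cdot \frac{33}{4} = - \frac{1}{3} + \frac{11}{12} = \frac{7}{12} \approx 0.58333$)
$g{\left(-4,6 \right)} m z = 3 \cdot \frac{7}{12} \cdot 25 = \frac{7}{4} \cdot 25 = \frac{175}{4}$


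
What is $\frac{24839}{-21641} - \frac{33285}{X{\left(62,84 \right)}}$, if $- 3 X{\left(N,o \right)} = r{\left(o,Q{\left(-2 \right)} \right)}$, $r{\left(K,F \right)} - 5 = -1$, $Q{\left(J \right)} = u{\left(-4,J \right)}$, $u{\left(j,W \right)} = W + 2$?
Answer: $\frac{2160862699}{86564} \approx 24963.0$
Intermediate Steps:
$u{\left(j,W \right)} = 2 + W$
$Q{\left(J \right)} = 2 + J$
$r{\left(K,F \right)} = 4$ ($r{\left(K,F \right)} = 5 - 1 = 4$)
$X{\left(N,o \right)} = - \frac{4}{3}$ ($X{\left(N,o \right)} = \left(- \frac{1}{3}\right) 4 = - \frac{4}{3}$)
$\frac{24839}{-21641} - \frac{33285}{X{\left(62,84 \right)}} = \frac{24839}{-21641} - \frac{33285}{- \frac{4}{3}} = 24839 \left(- \frac{1}{21641}\right) - - \frac{99855}{4} = - \frac{24839}{21641} + \frac{99855}{4} = \frac{2160862699}{86564}$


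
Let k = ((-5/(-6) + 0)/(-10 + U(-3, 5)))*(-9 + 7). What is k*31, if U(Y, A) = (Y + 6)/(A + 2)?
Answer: 1085/201 ≈ 5.3980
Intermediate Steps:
U(Y, A) = (6 + Y)/(2 + A)
k = 35/201 (k = ((-5/(-6) + 0)/(-10 + (6 - 3)/(2 + 5)))*(-9 + 7) = ((-5*(-⅙) + 0)/(-10 + 3/7))*(-2) = ((⅚ + 0)/(-10 + (⅐)*3))*(-2) = (5/(6*(-10 + 3/7)))*(-2) = (5/(6*(-67/7)))*(-2) = ((⅚)*(-7/67))*(-2) = -35/402*(-2) = 35/201 ≈ 0.17413)
k*31 = (35/201)*31 = 1085/201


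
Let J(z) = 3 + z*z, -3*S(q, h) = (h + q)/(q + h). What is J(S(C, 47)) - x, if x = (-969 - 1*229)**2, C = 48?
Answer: -12916808/9 ≈ -1.4352e+6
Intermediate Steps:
S(q, h) = -1/3 (S(q, h) = -(h + q)/(3*(q + h)) = -(h + q)/(3*(h + q)) = -1/3*1 = -1/3)
x = 1435204 (x = (-969 - 229)**2 = (-1198)**2 = 1435204)
J(z) = 3 + z**2
J(S(C, 47)) - x = (3 + (-1/3)**2) - 1*1435204 = (3 + 1/9) - 1435204 = 28/9 - 1435204 = -12916808/9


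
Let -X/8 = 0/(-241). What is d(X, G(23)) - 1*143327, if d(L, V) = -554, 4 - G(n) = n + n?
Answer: -143881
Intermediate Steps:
X = 0 (X = -0/(-241) = -0*(-1)/241 = -8*0 = 0)
G(n) = 4 - 2*n (G(n) = 4 - (n + n) = 4 - 2*n)
d(X, G(23)) - 1*143327 = -554 - 1*143327 = -554 - 143327 = -143881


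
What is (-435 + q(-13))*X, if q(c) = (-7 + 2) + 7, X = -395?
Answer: 171035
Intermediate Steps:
q(c) = 2 (q(c) = -5 + 7 = 2)
(-435 + q(-13))*X = (-435 + 2)*(-395) = -433*(-395) = 171035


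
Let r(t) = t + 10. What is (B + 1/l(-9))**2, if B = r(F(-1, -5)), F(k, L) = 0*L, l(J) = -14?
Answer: 19321/196 ≈ 98.577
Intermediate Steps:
F(k, L) = 0
r(t) = 10 + t
B = 10 (B = 10 + 0 = 10)
(B + 1/l(-9))**2 = (10 + 1/(-14))**2 = (10 - 1/14)**2 = (139/14)**2 = 19321/196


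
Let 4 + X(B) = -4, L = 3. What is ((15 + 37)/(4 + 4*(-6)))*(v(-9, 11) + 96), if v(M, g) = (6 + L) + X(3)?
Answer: -1261/5 ≈ -252.20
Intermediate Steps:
X(B) = -8 (X(B) = -4 - 4 = -8)
v(M, g) = 1 (v(M, g) = (6 + 3) - 8 = 9 - 8 = 1)
((15 + 37)/(4 + 4*(-6)))*(v(-9, 11) + 96) = ((15 + 37)/(4 + 4*(-6)))*(1 + 96) = (52/(4 - 24))*97 = (52/(-20))*97 = (52*(-1/20))*97 = -13/5*97 = -1261/5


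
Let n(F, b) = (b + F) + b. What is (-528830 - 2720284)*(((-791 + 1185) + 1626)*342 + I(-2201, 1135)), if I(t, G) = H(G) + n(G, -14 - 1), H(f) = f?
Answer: -2251895931120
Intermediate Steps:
n(F, b) = F + 2*b (n(F, b) = (F + b) + b = F + 2*b)
I(t, G) = -30 + 2*G (I(t, G) = G + (G + 2*(-14 - 1)) = G + (G + 2*(-15)) = G + (G - 30) = G + (-30 + G) = -30 + 2*G)
(-528830 - 2720284)*(((-791 + 1185) + 1626)*342 + I(-2201, 1135)) = (-528830 - 2720284)*(((-791 + 1185) + 1626)*342 + (-30 + 2*1135)) = -3249114*((394 + 1626)*342 + (-30 + 2270)) = -3249114*(2020*342 + 2240) = -3249114*(690840 + 2240) = -3249114*693080 = -2251895931120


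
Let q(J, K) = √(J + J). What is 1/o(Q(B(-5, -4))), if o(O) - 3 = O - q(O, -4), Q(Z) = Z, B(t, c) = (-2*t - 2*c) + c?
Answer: 17/261 + 2*√7/261 ≈ 0.085408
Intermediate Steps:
B(t, c) = -c - 2*t (B(t, c) = (-2*c - 2*t) + c = -c - 2*t)
q(J, K) = √2*√J (q(J, K) = √(2*J) = √2*√J)
o(O) = 3 + O - √2*√O (o(O) = 3 + (O - √2*√O) = 3 + O - √2*√O)
1/o(Q(B(-5, -4))) = 1/(3 + (-1*(-4) - 2*(-5)) - √2*√(-1*(-4) - 2*(-5))) = 1/(3 + (4 + 10) - √2*√(4 + 10)) = 1/(3 + 14 - √2*√14) = 1/(3 + 14 - 2*√7) = 1/(17 - 2*√7)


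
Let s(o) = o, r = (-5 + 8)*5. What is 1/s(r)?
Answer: 1/15 ≈ 0.066667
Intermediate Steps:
r = 15 (r = 3*5 = 15)
1/s(r) = 1/15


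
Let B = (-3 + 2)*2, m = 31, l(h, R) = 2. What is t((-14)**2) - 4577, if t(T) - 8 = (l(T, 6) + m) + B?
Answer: -4538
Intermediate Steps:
B = -2 (B = -1*2 = -2)
t(T) = 39 (t(T) = 8 + ((2 + 31) - 2) = 8 + (33 - 2) = 8 + 31 = 39)
t((-14)**2) - 4577 = 39 - 4577 = -4538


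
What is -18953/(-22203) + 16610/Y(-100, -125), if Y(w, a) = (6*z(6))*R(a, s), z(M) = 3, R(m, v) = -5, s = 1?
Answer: -1359578/7401 ≈ -183.70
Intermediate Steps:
Y(w, a) = -90 (Y(w, a) = (6*3)*(-5) = 18*(-5) = -90)
-18953/(-22203) + 16610/Y(-100, -125) = -18953/(-22203) + 16610/(-90) = -18953*(-1/22203) + 16610*(-1/90) = 18953/22203 - 1661/9 = -1359578/7401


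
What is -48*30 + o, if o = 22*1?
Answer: -1418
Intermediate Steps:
o = 22
-48*30 + o = -48*30 + 22 = -1440 + 22 = -1418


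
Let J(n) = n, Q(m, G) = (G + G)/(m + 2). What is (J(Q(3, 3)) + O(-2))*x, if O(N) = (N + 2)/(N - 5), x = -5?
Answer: -6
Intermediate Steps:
Q(m, G) = 2*G/(2 + m) (Q(m, G) = (2*G)/(2 + m) = 2*G/(2 + m))
O(N) = (2 + N)/(-5 + N)
(J(Q(3, 3)) + O(-2))*x = (2*3/(2 + 3) + (2 - 2)/(-5 - 2))*(-5) = (2*3/5 + 0/(-7))*(-5) = (2*3*(1/5) - 1/7*0)*(-5) = (6/5 + 0)*(-5) = (6/5)*(-5) = -6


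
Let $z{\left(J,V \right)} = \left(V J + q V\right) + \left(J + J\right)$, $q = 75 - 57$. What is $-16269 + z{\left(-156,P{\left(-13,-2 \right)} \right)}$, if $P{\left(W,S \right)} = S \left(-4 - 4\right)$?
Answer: $-18789$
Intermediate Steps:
$q = 18$
$P{\left(W,S \right)} = - 8 S$ ($P{\left(W,S \right)} = S \left(-8\right) = - 8 S$)
$z{\left(J,V \right)} = 2 J + 18 V + J V$ ($z{\left(J,V \right)} = \left(V J + 18 V\right) + \left(J + J\right) = \left(J V + 18 V\right) + 2 J = \left(18 V + J V\right) + 2 J = 2 J + 18 V + J V$)
$-16269 + z{\left(-156,P{\left(-13,-2 \right)} \right)} = -16269 + \left(2 \left(-156\right) + 18 \left(\left(-8\right) \left(-2\right)\right) - 156 \left(\left(-8\right) \left(-2\right)\right)\right) = -16269 - 2520 = -18789$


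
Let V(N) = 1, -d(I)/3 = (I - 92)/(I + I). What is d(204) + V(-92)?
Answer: 3/17 ≈ 0.17647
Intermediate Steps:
d(I) = -3*(-92 + I)/(2*I) (d(I) = -3*(I - 92)/(I + I) = -3*(-92 + I)/(2*I))
d(204) + V(-92) = (-3/2 + 138/204) + 1 = (-3/2 + 138*(1/204)) + 1 = (-3/2 + 23/34) + 1 = -14/17 + 1 = 3/17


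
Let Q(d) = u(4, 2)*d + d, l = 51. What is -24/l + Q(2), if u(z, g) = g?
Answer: 94/17 ≈ 5.5294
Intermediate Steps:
Q(d) = 3*d (Q(d) = 2*d + d = 3*d)
-24/l + Q(2) = -24/51 + 3*2 = (1/51)*(-24) + 6 = -8/17 + 6 = 94/17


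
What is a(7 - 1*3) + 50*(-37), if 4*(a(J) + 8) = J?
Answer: -1857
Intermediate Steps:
a(J) = -8 + J/4
a(7 - 1*3) + 50*(-37) = (-8 + (7 - 1*3)/4) + 50*(-37) = (-8 + (7 - 3)/4) - 1850 = (-8 + (¼)*4) - 1850 = (-8 + 1) - 1850 = -7 - 1850 = -1857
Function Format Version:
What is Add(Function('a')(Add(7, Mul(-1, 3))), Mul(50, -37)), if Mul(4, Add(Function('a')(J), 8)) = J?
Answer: -1857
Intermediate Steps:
Function('a')(J) = Add(-8, Mul(Rational(1, 4), J))
Add(Function('a')(Add(7, Mul(-1, 3))), Mul(50, -37)) = Add(Add(-8, Mul(Rational(1, 4), Add(7, Mul(-1, 3)))), Mul(50, -37)) = Add(Add(-8, Mul(Rational(1, 4), Add(7, -3))), -1850) = Add(Add(-8, Mul(Rational(1, 4), 4)), -1850) = Add(Add(-8, 1), -1850) = Add(-7, -1850) = -1857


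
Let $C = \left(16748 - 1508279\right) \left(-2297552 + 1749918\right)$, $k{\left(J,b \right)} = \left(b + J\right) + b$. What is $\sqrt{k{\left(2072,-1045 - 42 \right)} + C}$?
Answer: $504 \sqrt{3215597} \approx 9.0378 \cdot 10^{5}$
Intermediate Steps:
$k{\left(J,b \right)} = J + 2 b$ ($k{\left(J,b \right)} = \left(J + b\right) + b = J + 2 b$)
$C = 816813087654$ ($C = \left(-1491531\right) \left(-547634\right) = 816813087654$)
$\sqrt{k{\left(2072,-1045 - 42 \right)} + C} = \sqrt{\left(2072 + 2 \left(-1045 - 42\right)\right) + 816813087654} = \sqrt{\left(2072 + 2 \left(-1087\right)\right) + 816813087654} = \sqrt{\left(2072 - 2174\right) + 816813087654} = \sqrt{-102 + 816813087654} = \sqrt{816813087552} = 504 \sqrt{3215597}$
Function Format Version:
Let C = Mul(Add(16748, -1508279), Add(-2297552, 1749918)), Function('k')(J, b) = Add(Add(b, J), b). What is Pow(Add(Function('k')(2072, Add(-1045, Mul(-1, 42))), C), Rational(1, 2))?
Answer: Mul(504, Pow(3215597, Rational(1, 2))) ≈ 9.0378e+5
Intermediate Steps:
Function('k')(J, b) = Add(J, Mul(2, b)) (Function('k')(J, b) = Add(Add(J, b), b) = Add(J, Mul(2, b)))
C = 816813087654 (C = Mul(-1491531, -547634) = 816813087654)
Pow(Add(Function('k')(2072, Add(-1045, Mul(-1, 42))), C), Rational(1, 2)) = Pow(Add(Add(2072, Mul(2, Add(-1045, Mul(-1, 42)))), 816813087654), Rational(1, 2)) = Pow(Add(Add(2072, Mul(2, Add(-1045, -42))), 816813087654), Rational(1, 2)) = Pow(Add(Add(2072, Mul(2, -1087)), 816813087654), Rational(1, 2)) = Pow(Add(Add(2072, -2174), 816813087654), Rational(1, 2)) = Pow(Add(-102, 816813087654), Rational(1, 2)) = Pow(816813087552, Rational(1, 2)) = Mul(504, Pow(3215597, Rational(1, 2)))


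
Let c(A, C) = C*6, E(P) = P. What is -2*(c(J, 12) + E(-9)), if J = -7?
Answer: -126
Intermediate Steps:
c(A, C) = 6*C
-2*(c(J, 12) + E(-9)) = -2*(6*12 - 9) = -2*(72 - 9) = -2*63 = -126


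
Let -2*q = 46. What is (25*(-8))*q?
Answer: 4600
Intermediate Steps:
q = -23 (q = -½*46 = -23)
(25*(-8))*q = (25*(-8))*(-23) = -200*(-23) = 4600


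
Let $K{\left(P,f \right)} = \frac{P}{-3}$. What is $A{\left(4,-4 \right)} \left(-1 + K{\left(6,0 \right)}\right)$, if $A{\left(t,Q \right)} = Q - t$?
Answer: $24$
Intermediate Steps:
$K{\left(P,f \right)} = - \frac{P}{3}$ ($K{\left(P,f \right)} = P \left(- \frac{1}{3}\right) = - \frac{P}{3}$)
$A{\left(4,-4 \right)} \left(-1 + K{\left(6,0 \right)}\right) = \left(-4 - 4\right) \left(-1 - 2\right) = \left(-8\right) \left(-3\right) = 24$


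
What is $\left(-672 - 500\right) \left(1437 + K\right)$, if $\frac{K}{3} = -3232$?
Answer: $9679548$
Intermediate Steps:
$K = -9696$ ($K = 3 \left(-3232\right) = -9696$)
$\left(-672 - 500\right) \left(1437 + K\right) = \left(-672 - 500\right) \left(1437 - 9696\right) = \left(-1172\right) \left(-8259\right) = 9679548$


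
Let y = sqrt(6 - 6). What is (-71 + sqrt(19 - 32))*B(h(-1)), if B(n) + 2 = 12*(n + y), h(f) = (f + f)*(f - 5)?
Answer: -10082 + 142*I*sqrt(13) ≈ -10082.0 + 511.99*I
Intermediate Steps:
y = 0 (y = sqrt(0) = 0)
h(f) = 2*f*(-5 + f) (h(f) = (2*f)*(-5 + f) = 2*f*(-5 + f))
B(n) = -2 + 12*n (B(n) = -2 + 12*(n + 0) = -2 + 12*n)
(-71 + sqrt(19 - 32))*B(h(-1)) = (-71 + sqrt(19 - 32))*(-2 + 12*(2*(-1)*(-5 - 1))) = (-71 + sqrt(-13))*(-2 + 12*(2*(-1)*(-6))) = (-71 + I*sqrt(13))*(-2 + 12*12) = (-71 + I*sqrt(13))*(-2 + 144) = (-71 + I*sqrt(13))*142 = -10082 + 142*I*sqrt(13)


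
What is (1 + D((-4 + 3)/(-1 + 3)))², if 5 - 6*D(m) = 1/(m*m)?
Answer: 49/36 ≈ 1.3611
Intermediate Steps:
D(m) = ⅚ - 1/(6*m²) (D(m) = ⅚ - 1/(6*m*m) = ⅚ - 1/(6*m²))
(1 + D((-4 + 3)/(-1 + 3)))² = (1 + (⅚ - (-1 + 3)²/(-4 + 3)²/6))² = (1 + (⅚ - 1/(6*(-1/2)²)))² = (1 + (⅚ - 1/(6*(-1*½)²)))² = (1 + (⅚ - 1/(6*(-½)²)))² = (1 + (⅚ - ⅙*4))² = (1 + (⅚ - ⅔))² = (1 + ⅙)² = (7/6)² = 49/36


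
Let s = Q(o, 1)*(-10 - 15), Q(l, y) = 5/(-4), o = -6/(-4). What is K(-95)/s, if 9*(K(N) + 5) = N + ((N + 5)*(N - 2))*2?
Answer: 13856/225 ≈ 61.582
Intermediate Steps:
o = 3/2 (o = -6*(-1/4) = 3/2 ≈ 1.5000)
K(N) = -5 + N/9 + 2*(-2 + N)*(5 + N)/9 (K(N) = -5 + (N + ((N + 5)*(N - 2))*2)/9 = -5 + (N + ((5 + N)*(-2 + N))*2)/9 = -5 + (N + ((-2 + N)*(5 + N))*2)/9 = -5 + (N + 2*(-2 + N)*(5 + N))/9 = -5 + (N/9 + 2*(-2 + N)*(5 + N)/9) = -5 + N/9 + 2*(-2 + N)*(5 + N)/9)
Q(l, y) = -5/4 (Q(l, y) = 5*(-1/4) = -5/4)
s = 125/4 (s = -5*(-10 - 15)/4 = -5/4*(-25) = 125/4 ≈ 31.250)
K(-95)/s = (-65/9 + (2/9)*(-95)**2 + (7/9)*(-95))/(125/4) = (-65/9 + (2/9)*9025 - 665/9)*(4/125) = (-65/9 + 18050/9 - 665/9)*(4/125) = (17320/9)*(4/125) = 13856/225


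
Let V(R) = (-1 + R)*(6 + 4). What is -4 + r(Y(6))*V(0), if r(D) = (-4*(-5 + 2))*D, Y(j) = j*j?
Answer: -4324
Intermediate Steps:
Y(j) = j²
r(D) = 12*D (r(D) = (-4*(-3))*D = (-2*(-6))*D = 12*D)
V(R) = -10 + 10*R (V(R) = (-1 + R)*10 = -10 + 10*R)
-4 + r(Y(6))*V(0) = -4 + (12*6²)*(-10 + 10*0) = -4 + (12*36)*(-10 + 0) = -4 + 432*(-10) = -4 - 4320 = -4324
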